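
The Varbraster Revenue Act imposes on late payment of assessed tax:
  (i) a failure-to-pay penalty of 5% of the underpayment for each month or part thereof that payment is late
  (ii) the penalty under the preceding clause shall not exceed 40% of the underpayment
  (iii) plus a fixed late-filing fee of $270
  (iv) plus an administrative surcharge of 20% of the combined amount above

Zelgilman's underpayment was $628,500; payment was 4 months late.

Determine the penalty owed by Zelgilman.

Accrued rate: 5% × 4 = 20%, capped at 40% → 20%
Failure-to-pay penalty: 20% of $628,500 = $125,700
Penalty before surcharge: $125,700 + $270 = $125,970
Administrative surcharge: 20% of $125,970 = $25,194
Total penalty: $125,970 + $25,194 = $151,164

Penalty: $151,164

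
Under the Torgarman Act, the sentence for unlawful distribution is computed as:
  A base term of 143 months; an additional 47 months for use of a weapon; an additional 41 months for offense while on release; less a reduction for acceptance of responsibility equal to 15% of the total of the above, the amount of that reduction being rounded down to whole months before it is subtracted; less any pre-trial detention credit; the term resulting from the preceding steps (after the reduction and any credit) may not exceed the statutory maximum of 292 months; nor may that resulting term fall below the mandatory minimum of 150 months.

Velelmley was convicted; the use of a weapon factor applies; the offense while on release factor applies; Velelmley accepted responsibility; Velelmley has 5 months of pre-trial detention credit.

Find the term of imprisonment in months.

Use of a weapon enhancement: +47 months
Offense while on release enhancement: +41 months
Adjusted term: 143 months + 47 months + 41 months = 231 months
Acceptance of responsibility reduction: 15% of 231 months = 34 months (rounded down)
After reduction: 231 − 34 = 197 months
Less pre-trial detention credit: 197 months − 5 months = 192 months
Cap at 292 months: 192 months is within the cap, no reduction.
Minimum 150 months: 192 months meets the minimum, no increase.

Sentence: 192 months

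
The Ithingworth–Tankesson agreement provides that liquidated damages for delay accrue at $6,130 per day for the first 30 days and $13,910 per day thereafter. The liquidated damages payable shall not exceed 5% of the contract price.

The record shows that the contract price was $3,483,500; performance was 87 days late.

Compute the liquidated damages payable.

$174,175

First 30 days: 30 × $6,130 = $183,900
Remaining days: (87 − 30) × $13,910 = $792,870
Accrued per-day damages: $183,900 + $792,870 = $976,770
Cap: 5% of $3,483,500 = $174,175
Cap at $174,175: $976,770 exceeds the cap → $174,175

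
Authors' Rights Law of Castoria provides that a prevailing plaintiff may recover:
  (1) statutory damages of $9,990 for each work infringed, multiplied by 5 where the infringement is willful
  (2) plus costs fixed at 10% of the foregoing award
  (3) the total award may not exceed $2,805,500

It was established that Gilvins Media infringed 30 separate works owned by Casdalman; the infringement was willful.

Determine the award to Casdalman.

$1,648,350

Statutory damages: 30 × $9,990 = $299,700
Multiplied by 5: 5 × $299,700 = $1,498,500
Costs: 10% of $1,498,500 = $149,850
Award plus costs: $1,498,500 + $149,850 = $1,648,350
Cap at $2,805,500: $1,648,350 is within the cap, no reduction.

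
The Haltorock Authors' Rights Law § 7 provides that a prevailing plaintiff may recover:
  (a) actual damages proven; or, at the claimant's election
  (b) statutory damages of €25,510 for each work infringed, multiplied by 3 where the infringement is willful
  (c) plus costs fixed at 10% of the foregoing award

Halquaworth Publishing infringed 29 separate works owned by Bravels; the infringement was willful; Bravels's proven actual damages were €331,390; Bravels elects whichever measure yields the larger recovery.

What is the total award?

€2,441,307

Statutory damages: 29 × €25,510 = €739,790
Trebled: 3 × €739,790 = €2,219,370
Greater of actual damages (€331,390) or enhanced statutory damages (€2,219,370): €2,219,370
Costs: 10% of €2,219,370 = €221,937
Award plus costs: €2,219,370 + €221,937 = €2,441,307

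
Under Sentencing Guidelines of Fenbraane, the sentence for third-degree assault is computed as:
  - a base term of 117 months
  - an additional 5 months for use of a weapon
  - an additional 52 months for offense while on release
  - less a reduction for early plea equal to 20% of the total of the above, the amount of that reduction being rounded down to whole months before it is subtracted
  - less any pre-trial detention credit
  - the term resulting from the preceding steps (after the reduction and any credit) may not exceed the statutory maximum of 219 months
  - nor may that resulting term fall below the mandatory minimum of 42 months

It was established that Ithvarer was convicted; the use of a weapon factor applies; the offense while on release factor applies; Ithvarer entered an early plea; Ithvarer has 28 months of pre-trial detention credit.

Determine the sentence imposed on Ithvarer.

Sentence: 112 months

Use of a weapon enhancement: +5 months
Offense while on release enhancement: +52 months
Adjusted term: 117 months + 5 months + 52 months = 174 months
Early plea reduction: 20% of 174 months = 34 months (rounded down)
After reduction: 174 − 34 = 140 months
Less pre-trial detention credit: 140 months − 28 months = 112 months
Cap at 219 months: 112 months is within the cap, no reduction.
Minimum 42 months: 112 months meets the minimum, no increase.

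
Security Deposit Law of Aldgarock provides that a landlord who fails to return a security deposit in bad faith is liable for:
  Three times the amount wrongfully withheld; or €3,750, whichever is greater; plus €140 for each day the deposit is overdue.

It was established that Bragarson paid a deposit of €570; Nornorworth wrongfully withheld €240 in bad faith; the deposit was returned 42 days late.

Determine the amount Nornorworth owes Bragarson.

€9,630

Trebled: 3 × €240 = €720
Minimum €3,750: €720 is below the minimum → €3,750
Late-return penalty: 42 × €140 = €5,880
Damages plus late penalty: €3,750 + €5,880 = €9,630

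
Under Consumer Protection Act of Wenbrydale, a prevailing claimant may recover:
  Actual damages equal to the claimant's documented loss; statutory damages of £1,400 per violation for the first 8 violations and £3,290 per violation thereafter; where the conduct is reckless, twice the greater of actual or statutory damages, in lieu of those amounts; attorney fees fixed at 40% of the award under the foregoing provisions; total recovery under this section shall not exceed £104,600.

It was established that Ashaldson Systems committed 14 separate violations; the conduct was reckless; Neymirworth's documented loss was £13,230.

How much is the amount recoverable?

£86,632

First 8 violations: 8 × £1,400 = £11,200
Remaining violations: (14 − 8) × £3,290 = £19,740
Statutory damages: £11,200 + £19,740 = £30,940
Greater of actual damages (£13,230) or statutory damages (£30,940): £30,940
Doubled: 2 × £30,940 = £61,880
Attorney fees: 40% of £61,880 = £24,752
Total before cap: £61,880 + £24,752 = £86,632
Cap at £104,600: £86,632 is within the cap, no reduction.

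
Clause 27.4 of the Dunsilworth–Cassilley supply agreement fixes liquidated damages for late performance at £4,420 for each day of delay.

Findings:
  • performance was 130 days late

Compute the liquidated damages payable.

£574,600

Per-day damages: 130 × £4,420 = £574,600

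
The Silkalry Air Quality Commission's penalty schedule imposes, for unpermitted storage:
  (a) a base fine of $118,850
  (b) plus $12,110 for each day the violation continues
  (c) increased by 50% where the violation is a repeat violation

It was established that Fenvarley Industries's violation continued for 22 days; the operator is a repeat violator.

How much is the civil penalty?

Per-day component: 22 × $12,110 = $266,420
Base plus per-day: $118,850 + $266,420 = $385,270
Enhancement: 50% of $385,270 = $192,635
Enhanced fine: $385,270 + $192,635 = $577,905

$577,905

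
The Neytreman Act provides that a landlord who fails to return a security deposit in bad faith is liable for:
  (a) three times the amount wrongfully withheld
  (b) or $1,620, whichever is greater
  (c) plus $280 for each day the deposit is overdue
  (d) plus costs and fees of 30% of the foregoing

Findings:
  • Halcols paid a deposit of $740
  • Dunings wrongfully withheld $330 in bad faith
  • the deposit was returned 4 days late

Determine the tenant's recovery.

Trebled: 3 × $330 = $990
Minimum $1,620: $990 is below the minimum → $1,620
Late-return penalty: 4 × $280 = $1,120
Damages plus late penalty: $1,620 + $1,120 = $2,740
Costs and fees: 30% of $2,740 = $822
Total recovery: $2,740 + $822 = $3,562

Recovery: $3,562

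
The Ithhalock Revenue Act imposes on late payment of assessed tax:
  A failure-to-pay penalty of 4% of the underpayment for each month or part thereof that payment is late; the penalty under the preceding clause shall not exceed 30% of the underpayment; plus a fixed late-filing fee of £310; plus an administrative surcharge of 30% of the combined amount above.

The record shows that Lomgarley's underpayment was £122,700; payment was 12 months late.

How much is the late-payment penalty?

Accrued rate: 4% × 12 = 48%, capped at 30% → 30%
Failure-to-pay penalty: 30% of £122,700 = £36,810
Penalty before surcharge: £36,810 + £310 = £37,120
Administrative surcharge: 30% of £37,120 = £11,136
Total penalty: £37,120 + £11,136 = £48,256

Penalty: £48,256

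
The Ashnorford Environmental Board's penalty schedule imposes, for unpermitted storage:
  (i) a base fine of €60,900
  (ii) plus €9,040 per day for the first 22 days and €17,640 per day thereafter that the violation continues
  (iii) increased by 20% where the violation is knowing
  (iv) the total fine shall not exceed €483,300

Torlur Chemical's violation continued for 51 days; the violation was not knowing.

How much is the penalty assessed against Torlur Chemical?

First 22 days: 22 × €9,040 = €198,880
Remaining days: (51 − 22) × €17,640 = €511,560
Per-day component: €198,880 + €511,560 = €710,440
Base plus per-day: €60,900 + €710,440 = €771,340
The violation was not knowing: no 20% increase.
Cap at €483,300: €771,340 exceeds the cap → €483,300

€483,300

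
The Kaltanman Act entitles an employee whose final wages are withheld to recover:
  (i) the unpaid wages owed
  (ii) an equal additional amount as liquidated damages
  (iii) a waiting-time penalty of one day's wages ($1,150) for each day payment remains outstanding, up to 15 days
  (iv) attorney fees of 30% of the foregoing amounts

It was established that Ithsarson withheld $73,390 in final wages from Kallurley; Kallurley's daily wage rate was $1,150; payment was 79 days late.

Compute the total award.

Liquidated damages (equal amount): $73,390
Penalty days: min(79, 15) = 15
Waiting-time penalty: 15 × $1,150 = $17,250
Subtotal: $73,390 + $73,390 + $17,250 = $164,030
Attorney fees: 30% of $164,030 = $49,209
Total award: $164,030 + $49,209 = $213,239

$213,239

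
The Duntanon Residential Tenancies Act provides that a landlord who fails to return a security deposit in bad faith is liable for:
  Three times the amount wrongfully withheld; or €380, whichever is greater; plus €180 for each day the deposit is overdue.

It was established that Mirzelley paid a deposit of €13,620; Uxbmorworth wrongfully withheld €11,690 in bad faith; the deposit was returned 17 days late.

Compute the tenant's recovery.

€38,130

Trebled: 3 × €11,690 = €35,070
Minimum €380: €35,070 meets the minimum, no increase.
Late-return penalty: 17 × €180 = €3,060
Damages plus late penalty: €35,070 + €3,060 = €38,130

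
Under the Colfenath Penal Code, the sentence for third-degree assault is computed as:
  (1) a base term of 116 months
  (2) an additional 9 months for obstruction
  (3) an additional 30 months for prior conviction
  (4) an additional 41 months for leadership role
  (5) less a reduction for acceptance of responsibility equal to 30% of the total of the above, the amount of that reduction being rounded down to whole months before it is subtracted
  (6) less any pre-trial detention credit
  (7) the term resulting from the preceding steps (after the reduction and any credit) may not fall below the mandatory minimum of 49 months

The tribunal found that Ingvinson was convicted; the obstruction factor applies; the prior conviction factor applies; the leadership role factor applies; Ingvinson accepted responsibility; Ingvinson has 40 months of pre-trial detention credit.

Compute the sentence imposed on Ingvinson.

Obstruction enhancement: +9 months
Prior conviction enhancement: +30 months
Leadership role enhancement: +41 months
Adjusted term: 116 months + 9 months + 30 months + 41 months = 196 months
Acceptance of responsibility reduction: 30% of 196 months = 58 months (rounded down)
After reduction: 196 − 58 = 138 months
Less pre-trial detention credit: 138 months − 40 months = 98 months
Minimum 49 months: 98 months meets the minimum, no increase.

98 months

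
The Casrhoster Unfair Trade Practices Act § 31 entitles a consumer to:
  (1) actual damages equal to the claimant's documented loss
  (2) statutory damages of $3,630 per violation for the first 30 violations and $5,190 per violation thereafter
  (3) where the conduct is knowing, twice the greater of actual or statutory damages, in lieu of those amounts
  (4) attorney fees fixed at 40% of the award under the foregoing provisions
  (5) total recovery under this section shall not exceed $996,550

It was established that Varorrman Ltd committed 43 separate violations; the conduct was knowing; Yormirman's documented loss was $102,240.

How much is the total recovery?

First 30 violations: 30 × $3,630 = $108,900
Remaining violations: (43 − 30) × $5,190 = $67,470
Statutory damages: $108,900 + $67,470 = $176,370
Greater of actual damages ($102,240) or statutory damages ($176,370): $176,370
Doubled: 2 × $176,370 = $352,740
Attorney fees: 40% of $352,740 = $141,096
Total before cap: $352,740 + $141,096 = $493,836
Cap at $996,550: $493,836 is within the cap, no reduction.

Total recovery: $493,836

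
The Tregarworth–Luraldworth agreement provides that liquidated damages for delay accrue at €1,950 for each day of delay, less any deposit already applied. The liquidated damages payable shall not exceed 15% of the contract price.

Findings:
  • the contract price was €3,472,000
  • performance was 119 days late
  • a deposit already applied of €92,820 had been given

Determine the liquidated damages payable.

Liquidated damages: €139,230

Per-day damages: 119 × €1,950 = €232,050
Less deposit already applied: €232,050 − €92,820 = €139,230
Cap: 15% of €3,472,000 = €520,800
Cap at €520,800: €139,230 is within the cap, no reduction.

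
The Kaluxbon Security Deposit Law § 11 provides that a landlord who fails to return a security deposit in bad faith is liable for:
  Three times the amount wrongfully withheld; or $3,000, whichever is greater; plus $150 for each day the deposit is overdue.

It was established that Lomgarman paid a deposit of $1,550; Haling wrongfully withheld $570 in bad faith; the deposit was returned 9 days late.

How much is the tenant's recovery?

Recovery: $4,350

Trebled: 3 × $570 = $1,710
Minimum $3,000: $1,710 is below the minimum → $3,000
Late-return penalty: 9 × $150 = $1,350
Damages plus late penalty: $3,000 + $1,350 = $4,350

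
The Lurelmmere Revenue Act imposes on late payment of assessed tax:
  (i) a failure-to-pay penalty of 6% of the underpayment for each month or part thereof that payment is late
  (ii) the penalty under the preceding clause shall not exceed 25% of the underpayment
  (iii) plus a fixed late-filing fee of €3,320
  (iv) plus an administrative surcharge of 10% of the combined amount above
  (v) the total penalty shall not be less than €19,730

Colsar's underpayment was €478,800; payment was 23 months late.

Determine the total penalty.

Penalty: €135,322

Accrued rate: 6% × 23 = 138%, capped at 25% → 25%
Failure-to-pay penalty: 25% of €478,800 = €119,700
Penalty before surcharge: €119,700 + €3,320 = €123,020
Administrative surcharge: 10% of €123,020 = €12,302
Total penalty: €123,020 + €12,302 = €135,322
Minimum €19,730: €135,322 meets the minimum, no increase.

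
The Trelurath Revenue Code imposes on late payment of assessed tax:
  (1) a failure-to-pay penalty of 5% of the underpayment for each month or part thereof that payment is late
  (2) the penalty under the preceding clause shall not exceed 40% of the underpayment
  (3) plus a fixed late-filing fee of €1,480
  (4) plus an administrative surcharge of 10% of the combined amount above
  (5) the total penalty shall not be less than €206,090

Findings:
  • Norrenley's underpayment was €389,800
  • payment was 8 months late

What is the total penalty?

Penalty: €206,090

Accrued rate: 5% × 8 = 40%, capped at 40% → 40%
Failure-to-pay penalty: 40% of €389,800 = €155,920
Penalty before surcharge: €155,920 + €1,480 = €157,400
Administrative surcharge: 10% of €157,400 = €15,740
Total penalty: €157,400 + €15,740 = €173,140
Minimum €206,090: €173,140 is below the minimum → €206,090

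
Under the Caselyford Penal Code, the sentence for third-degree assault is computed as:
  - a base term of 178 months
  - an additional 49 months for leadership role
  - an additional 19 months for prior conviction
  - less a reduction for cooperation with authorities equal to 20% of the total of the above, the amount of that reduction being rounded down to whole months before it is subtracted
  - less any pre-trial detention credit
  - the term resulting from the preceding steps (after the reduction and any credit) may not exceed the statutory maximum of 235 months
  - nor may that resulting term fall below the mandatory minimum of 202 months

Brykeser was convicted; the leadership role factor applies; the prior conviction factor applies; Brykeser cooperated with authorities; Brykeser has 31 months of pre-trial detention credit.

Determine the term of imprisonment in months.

202 months

Leadership role enhancement: +49 months
Prior conviction enhancement: +19 months
Adjusted term: 178 months + 49 months + 19 months = 246 months
Cooperation with authorities reduction: 20% of 246 months = 49 months (rounded down)
After reduction: 246 − 49 = 197 months
Less pre-trial detention credit: 197 months − 31 months = 166 months
Cap at 235 months: 166 months is within the cap, no reduction.
Minimum 202 months: 166 months is below the minimum → 202 months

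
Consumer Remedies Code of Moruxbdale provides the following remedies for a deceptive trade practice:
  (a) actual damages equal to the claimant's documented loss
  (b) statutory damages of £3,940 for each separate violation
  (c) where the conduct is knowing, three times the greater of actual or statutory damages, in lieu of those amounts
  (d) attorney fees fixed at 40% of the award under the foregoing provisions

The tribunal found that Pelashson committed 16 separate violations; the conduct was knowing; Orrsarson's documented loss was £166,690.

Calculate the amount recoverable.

Statutory damages: 16 × £3,940 = £63,040
Greater of actual damages (£166,690) or statutory damages (£63,040): £166,690
Trebled: 3 × £166,690 = £500,070
Attorney fees: 40% of £500,070 = £200,028
Total recovery: £500,070 + £200,028 = £700,098

£700,098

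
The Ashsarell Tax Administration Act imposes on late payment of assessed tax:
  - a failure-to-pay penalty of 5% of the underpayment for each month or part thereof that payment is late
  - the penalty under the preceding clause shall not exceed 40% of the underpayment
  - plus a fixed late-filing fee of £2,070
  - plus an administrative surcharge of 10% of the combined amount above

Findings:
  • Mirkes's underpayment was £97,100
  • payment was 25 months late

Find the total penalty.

Accrued rate: 5% × 25 = 125%, capped at 40% → 40%
Failure-to-pay penalty: 40% of £97,100 = £38,840
Penalty before surcharge: £38,840 + £2,070 = £40,910
Administrative surcharge: 10% of £40,910 = £4,091
Total penalty: £40,910 + £4,091 = £45,001

£45,001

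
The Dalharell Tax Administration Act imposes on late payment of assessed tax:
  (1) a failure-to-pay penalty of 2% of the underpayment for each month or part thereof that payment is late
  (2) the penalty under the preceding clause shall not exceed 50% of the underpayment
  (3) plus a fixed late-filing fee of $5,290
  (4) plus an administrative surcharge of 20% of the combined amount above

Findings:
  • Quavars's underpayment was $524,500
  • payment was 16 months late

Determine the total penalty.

Penalty: $207,756

Accrued rate: 2% × 16 = 32%, capped at 50% → 32%
Failure-to-pay penalty: 32% of $524,500 = $167,840
Penalty before surcharge: $167,840 + $5,290 = $173,130
Administrative surcharge: 20% of $173,130 = $34,626
Total penalty: $173,130 + $34,626 = $207,756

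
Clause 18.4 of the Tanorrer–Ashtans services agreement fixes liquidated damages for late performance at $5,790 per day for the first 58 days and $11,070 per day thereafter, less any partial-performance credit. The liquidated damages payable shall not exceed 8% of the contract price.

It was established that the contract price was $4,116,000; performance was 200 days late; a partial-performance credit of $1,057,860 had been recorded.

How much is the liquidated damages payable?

Liquidated damages: $329,280

First 58 days: 58 × $5,790 = $335,820
Remaining days: (200 − 58) × $11,070 = $1,571,940
Accrued per-day damages: $335,820 + $1,571,940 = $1,907,760
Less partial-performance credit: $1,907,760 − $1,057,860 = $849,900
Cap: 8% of $4,116,000 = $329,280
Cap at $329,280: $849,900 exceeds the cap → $329,280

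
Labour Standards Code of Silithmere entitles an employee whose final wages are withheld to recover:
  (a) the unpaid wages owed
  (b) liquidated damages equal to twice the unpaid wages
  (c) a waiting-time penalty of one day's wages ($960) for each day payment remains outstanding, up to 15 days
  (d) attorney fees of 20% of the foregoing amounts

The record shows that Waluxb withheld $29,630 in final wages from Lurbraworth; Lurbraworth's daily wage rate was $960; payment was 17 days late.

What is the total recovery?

$123,948

Doubled: 2 × $29,630 = $59,260
Penalty days: min(17, 15) = 15
Waiting-time penalty: 15 × $960 = $14,400
Subtotal: $29,630 + $59,260 + $14,400 = $103,290
Attorney fees: 20% of $103,290 = $20,658
Total award: $103,290 + $20,658 = $123,948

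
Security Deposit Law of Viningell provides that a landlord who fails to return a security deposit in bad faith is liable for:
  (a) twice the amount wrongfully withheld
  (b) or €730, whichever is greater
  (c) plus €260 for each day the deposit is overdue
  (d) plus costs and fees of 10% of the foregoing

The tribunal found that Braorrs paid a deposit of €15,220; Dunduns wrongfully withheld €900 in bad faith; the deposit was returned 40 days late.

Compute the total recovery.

Doubled: 2 × €900 = €1,800
Minimum €730: €1,800 meets the minimum, no increase.
Late-return penalty: 40 × €260 = €10,400
Damages plus late penalty: €1,800 + €10,400 = €12,200
Costs and fees: 10% of €12,200 = €1,220
Total recovery: €12,200 + €1,220 = €13,420

€13,420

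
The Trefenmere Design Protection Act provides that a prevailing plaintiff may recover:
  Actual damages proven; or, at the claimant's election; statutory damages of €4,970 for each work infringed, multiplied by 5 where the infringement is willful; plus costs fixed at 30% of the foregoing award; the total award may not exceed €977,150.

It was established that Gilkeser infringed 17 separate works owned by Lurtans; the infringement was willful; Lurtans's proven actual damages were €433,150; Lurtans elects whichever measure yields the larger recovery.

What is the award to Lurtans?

€563,095

Statutory damages: 17 × €4,970 = €84,490
Multiplied by 5: 5 × €84,490 = €422,450
Greater of actual damages (€433,150) or enhanced statutory damages (€422,450): €433,150
Costs: 30% of €433,150 = €129,945
Award plus costs: €433,150 + €129,945 = €563,095
Cap at €977,150: €563,095 is within the cap, no reduction.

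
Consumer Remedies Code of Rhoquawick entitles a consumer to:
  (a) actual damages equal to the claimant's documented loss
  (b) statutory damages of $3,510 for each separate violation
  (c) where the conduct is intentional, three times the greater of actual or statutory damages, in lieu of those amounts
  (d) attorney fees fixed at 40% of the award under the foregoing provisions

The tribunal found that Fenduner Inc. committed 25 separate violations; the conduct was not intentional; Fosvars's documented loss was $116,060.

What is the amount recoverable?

Statutory damages: 25 × $3,510 = $87,750
Conduct not intentional: the in-lieu enhancement does not apply.
Actual plus statutory damages: $116,060 + $87,750 = $203,810
Attorney fees: 40% of $203,810 = $81,524
Total recovery: $203,810 + $81,524 = $285,334

$285,334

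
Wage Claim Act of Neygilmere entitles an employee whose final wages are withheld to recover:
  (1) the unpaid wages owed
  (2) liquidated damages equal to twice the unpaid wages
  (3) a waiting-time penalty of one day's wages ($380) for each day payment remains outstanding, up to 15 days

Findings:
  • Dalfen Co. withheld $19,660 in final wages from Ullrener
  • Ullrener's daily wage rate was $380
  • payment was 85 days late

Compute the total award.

Doubled: 2 × $19,660 = $39,320
Penalty days: min(85, 15) = 15
Waiting-time penalty: 15 × $380 = $5,700
Total award: $19,660 + $39,320 + $5,700 = $64,680

$64,680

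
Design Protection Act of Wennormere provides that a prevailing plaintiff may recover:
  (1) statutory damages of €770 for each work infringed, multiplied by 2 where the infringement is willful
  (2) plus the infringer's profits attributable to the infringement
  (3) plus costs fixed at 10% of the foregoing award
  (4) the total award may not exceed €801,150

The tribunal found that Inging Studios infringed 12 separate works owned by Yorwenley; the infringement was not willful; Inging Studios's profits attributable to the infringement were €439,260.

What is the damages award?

Statutory damages: 12 × €770 = €9,240
Infringement not willful: no ×2 enhancement.
Combined award: €9,240 + €439,260 = €448,500
Costs: 10% of €448,500 = €44,850
Award plus costs: €448,500 + €44,850 = €493,350
Cap at €801,150: €493,350 is within the cap, no reduction.

€493,350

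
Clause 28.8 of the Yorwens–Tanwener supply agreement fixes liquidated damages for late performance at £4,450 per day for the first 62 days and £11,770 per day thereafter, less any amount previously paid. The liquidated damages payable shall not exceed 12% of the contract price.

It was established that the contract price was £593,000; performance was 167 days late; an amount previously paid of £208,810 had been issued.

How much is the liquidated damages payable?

Liquidated damages: £71,160

First 62 days: 62 × £4,450 = £275,900
Remaining days: (167 − 62) × £11,770 = £1,235,850
Accrued per-day damages: £275,900 + £1,235,850 = £1,511,750
Less amount previously paid: £1,511,750 − £208,810 = £1,302,940
Cap: 12% of £593,000 = £71,160
Cap at £71,160: £1,302,940 exceeds the cap → £71,160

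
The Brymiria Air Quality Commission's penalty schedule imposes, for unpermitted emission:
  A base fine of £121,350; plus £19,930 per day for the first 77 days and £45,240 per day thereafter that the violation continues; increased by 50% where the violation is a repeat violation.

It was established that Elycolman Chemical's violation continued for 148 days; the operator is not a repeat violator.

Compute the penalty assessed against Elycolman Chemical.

£4,868,000

First 77 days: 77 × £19,930 = £1,534,610
Remaining days: (148 − 77) × £45,240 = £3,212,040
Per-day component: £1,534,610 + £3,212,040 = £4,746,650
Base plus per-day: £121,350 + £4,746,650 = £4,868,000
The operator is not a repeat violator: no 50% increase.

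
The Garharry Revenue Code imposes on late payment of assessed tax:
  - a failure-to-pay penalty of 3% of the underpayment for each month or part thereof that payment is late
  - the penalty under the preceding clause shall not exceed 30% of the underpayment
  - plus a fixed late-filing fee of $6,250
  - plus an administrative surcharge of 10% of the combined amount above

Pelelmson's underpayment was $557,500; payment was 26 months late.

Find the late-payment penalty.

Accrued rate: 3% × 26 = 78%, capped at 30% → 30%
Failure-to-pay penalty: 30% of $557,500 = $167,250
Penalty before surcharge: $167,250 + $6,250 = $173,500
Administrative surcharge: 10% of $173,500 = $17,350
Total penalty: $173,500 + $17,350 = $190,850

Penalty: $190,850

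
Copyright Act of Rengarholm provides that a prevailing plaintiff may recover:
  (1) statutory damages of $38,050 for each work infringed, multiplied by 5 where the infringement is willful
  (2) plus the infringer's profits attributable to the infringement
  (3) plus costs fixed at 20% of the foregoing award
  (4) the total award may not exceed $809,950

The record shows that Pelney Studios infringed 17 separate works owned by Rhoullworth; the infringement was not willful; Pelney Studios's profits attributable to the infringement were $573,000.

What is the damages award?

Statutory damages: 17 × $38,050 = $646,850
Infringement not willful: no ×5 enhancement.
Combined award: $646,850 + $573,000 = $1,219,850
Costs: 20% of $1,219,850 = $243,970
Award plus costs: $1,219,850 + $243,970 = $1,463,820
Cap at $809,950: $1,463,820 exceeds the cap → $809,950

Award: $809,950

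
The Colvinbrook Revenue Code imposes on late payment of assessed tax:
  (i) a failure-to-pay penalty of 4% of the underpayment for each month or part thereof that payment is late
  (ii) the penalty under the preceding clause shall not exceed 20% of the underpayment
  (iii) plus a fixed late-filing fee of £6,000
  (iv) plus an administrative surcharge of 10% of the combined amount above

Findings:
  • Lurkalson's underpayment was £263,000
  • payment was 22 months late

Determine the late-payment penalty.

Accrued rate: 4% × 22 = 88%, capped at 20% → 20%
Failure-to-pay penalty: 20% of £263,000 = £52,600
Penalty before surcharge: £52,600 + £6,000 = £58,600
Administrative surcharge: 10% of £58,600 = £5,860
Total penalty: £58,600 + £5,860 = £64,460

Penalty: £64,460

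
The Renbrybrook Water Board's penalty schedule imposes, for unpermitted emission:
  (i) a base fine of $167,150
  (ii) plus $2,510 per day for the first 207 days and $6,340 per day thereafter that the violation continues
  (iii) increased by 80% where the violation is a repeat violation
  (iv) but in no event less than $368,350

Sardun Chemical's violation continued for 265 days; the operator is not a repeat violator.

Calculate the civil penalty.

First 207 days: 207 × $2,510 = $519,570
Remaining days: (265 − 207) × $6,340 = $367,720
Per-day component: $519,570 + $367,720 = $887,290
Base plus per-day: $167,150 + $887,290 = $1,054,440
The operator is not a repeat violator: no 80% increase.
Minimum $368,350: $1,054,440 meets the minimum, no increase.

$1,054,440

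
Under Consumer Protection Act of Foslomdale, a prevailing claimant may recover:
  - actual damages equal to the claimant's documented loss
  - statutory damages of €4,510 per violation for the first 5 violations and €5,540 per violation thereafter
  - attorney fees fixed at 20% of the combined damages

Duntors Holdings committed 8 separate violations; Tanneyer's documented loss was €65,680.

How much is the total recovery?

First 5 violations: 5 × €4,510 = €22,550
Remaining violations: (8 − 5) × €5,540 = €16,620
Statutory damages: €22,550 + €16,620 = €39,170
Combined damages: €65,680 + €39,170 = €104,850
Attorney fees: 20% of €104,850 = €20,970
Total recovery: €104,850 + €20,970 = €125,820

€125,820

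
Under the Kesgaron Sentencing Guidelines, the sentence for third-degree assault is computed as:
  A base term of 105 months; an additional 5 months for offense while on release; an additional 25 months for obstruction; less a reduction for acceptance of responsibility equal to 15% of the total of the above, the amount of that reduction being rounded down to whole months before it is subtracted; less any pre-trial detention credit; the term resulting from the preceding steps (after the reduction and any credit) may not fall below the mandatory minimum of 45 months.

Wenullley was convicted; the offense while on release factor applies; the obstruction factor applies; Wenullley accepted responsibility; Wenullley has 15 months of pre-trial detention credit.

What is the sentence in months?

Offense while on release enhancement: +5 months
Obstruction enhancement: +25 months
Adjusted term: 105 months + 5 months + 25 months = 135 months
Acceptance of responsibility reduction: 15% of 135 months = 20 months (rounded down)
After reduction: 135 − 20 = 115 months
Less pre-trial detention credit: 115 months − 15 months = 100 months
Minimum 45 months: 100 months meets the minimum, no increase.

100 months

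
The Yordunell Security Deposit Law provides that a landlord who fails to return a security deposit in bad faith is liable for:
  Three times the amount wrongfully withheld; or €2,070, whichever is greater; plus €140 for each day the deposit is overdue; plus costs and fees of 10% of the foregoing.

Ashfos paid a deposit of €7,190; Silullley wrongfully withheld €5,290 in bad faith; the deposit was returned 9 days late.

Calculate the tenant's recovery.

Trebled: 3 × €5,290 = €15,870
Minimum €2,070: €15,870 meets the minimum, no increase.
Late-return penalty: 9 × €140 = €1,260
Damages plus late penalty: €15,870 + €1,260 = €17,130
Costs and fees: 10% of €17,130 = €1,713
Total recovery: €17,130 + €1,713 = €18,843

€18,843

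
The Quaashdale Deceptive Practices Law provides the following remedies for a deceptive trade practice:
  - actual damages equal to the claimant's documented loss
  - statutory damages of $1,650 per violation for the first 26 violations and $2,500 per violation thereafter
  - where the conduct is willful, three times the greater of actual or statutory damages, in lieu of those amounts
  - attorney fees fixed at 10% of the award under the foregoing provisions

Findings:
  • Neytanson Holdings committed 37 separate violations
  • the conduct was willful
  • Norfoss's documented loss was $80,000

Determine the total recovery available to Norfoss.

$264,000

First 26 violations: 26 × $1,650 = $42,900
Remaining violations: (37 − 26) × $2,500 = $27,500
Statutory damages: $42,900 + $27,500 = $70,400
Greater of actual damages ($80,000) or statutory damages ($70,400): $80,000
Trebled: 3 × $80,000 = $240,000
Attorney fees: 10% of $240,000 = $24,000
Total recovery: $240,000 + $24,000 = $264,000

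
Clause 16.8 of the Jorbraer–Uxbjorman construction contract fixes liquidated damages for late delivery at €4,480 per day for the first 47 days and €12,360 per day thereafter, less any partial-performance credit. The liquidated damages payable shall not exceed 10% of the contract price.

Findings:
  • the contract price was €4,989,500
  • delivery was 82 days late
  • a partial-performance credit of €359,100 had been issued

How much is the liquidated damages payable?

First 47 days: 47 × €4,480 = €210,560
Remaining days: (82 − 47) × €12,360 = €432,600
Accrued per-day damages: €210,560 + €432,600 = €643,160
Less partial-performance credit: €643,160 − €359,100 = €284,060
Cap: 10% of €4,989,500 = €498,950
Cap at €498,950: €284,060 is within the cap, no reduction.

€284,060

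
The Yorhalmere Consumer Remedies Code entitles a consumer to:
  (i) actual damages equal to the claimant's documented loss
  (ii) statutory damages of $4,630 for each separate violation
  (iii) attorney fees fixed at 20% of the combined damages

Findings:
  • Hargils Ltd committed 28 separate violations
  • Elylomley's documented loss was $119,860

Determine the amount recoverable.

$299,400

Statutory damages: 28 × $4,630 = $129,640
Combined damages: $119,860 + $129,640 = $249,500
Attorney fees: 20% of $249,500 = $49,900
Total recovery: $249,500 + $49,900 = $299,400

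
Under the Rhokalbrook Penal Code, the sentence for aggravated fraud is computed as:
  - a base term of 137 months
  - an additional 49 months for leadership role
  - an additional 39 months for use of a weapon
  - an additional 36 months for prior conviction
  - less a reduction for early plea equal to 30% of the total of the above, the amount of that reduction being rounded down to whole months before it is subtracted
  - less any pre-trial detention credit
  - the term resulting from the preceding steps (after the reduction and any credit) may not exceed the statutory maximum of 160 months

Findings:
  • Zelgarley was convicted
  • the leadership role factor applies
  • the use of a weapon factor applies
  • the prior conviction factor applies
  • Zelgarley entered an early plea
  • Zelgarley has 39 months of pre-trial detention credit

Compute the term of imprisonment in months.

Sentence: 144 months

Leadership role enhancement: +49 months
Use of a weapon enhancement: +39 months
Prior conviction enhancement: +36 months
Adjusted term: 137 months + 49 months + 39 months + 36 months = 261 months
Early plea reduction: 30% of 261 months = 78 months (rounded down)
After reduction: 261 − 78 = 183 months
Less pre-trial detention credit: 183 months − 39 months = 144 months
Cap at 160 months: 144 months is within the cap, no reduction.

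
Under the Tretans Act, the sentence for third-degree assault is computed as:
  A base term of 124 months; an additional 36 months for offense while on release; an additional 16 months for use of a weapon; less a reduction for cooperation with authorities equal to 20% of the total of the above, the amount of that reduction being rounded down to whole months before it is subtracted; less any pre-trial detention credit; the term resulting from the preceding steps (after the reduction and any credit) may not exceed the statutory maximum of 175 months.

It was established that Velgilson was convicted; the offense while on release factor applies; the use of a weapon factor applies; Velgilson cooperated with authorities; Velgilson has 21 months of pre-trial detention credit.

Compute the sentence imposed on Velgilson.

Offense while on release enhancement: +36 months
Use of a weapon enhancement: +16 months
Adjusted term: 124 months + 36 months + 16 months = 176 months
Cooperation with authorities reduction: 20% of 176 months = 35 months (rounded down)
After reduction: 176 − 35 = 141 months
Less pre-trial detention credit: 141 months − 21 months = 120 months
Cap at 175 months: 120 months is within the cap, no reduction.

120 months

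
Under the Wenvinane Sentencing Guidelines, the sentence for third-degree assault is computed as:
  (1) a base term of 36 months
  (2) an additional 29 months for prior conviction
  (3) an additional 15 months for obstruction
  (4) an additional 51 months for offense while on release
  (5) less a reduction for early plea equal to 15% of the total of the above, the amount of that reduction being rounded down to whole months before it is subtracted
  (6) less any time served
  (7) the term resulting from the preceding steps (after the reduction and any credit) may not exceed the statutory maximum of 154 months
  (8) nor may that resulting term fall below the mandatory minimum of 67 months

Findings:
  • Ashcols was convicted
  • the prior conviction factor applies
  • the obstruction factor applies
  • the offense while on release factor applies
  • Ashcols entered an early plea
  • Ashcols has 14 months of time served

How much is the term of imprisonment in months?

Prior conviction enhancement: +29 months
Obstruction enhancement: +15 months
Offense while on release enhancement: +51 months
Adjusted term: 36 months + 29 months + 15 months + 51 months = 131 months
Early plea reduction: 15% of 131 months = 19 months (rounded down)
After reduction: 131 − 19 = 112 months
Less time served: 112 months − 14 months = 98 months
Cap at 154 months: 98 months is within the cap, no reduction.
Minimum 67 months: 98 months meets the minimum, no increase.

98 months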